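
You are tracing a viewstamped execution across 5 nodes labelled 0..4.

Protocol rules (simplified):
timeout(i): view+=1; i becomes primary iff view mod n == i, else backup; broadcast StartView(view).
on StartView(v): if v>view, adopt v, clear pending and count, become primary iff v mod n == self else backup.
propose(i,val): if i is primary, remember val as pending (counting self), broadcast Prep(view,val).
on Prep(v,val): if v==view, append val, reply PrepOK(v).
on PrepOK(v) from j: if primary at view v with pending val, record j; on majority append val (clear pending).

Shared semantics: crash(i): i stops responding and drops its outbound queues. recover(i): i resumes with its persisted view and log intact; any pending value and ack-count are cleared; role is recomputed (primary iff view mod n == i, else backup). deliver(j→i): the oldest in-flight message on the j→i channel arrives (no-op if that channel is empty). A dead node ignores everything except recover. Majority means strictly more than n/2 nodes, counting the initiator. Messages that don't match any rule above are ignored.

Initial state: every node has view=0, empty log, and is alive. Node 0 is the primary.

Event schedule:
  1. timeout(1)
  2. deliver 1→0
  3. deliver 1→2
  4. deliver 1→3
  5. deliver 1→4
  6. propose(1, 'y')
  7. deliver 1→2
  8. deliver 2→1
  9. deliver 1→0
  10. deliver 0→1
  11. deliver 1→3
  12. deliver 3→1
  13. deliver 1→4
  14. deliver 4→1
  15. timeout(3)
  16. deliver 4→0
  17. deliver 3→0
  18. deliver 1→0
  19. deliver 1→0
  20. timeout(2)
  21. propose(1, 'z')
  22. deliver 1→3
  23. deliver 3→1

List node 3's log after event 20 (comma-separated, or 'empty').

y

after 1 — timeout(1): n1:prim/v1/[-]
after 2 — deliver 1→0: n0:back/v1/[-]
after 3 — deliver 1→2: n2:back/v1/[-]
after 4 — deliver 1→3: n3:back/v1/[-]
after 5 — deliver 1→4: n4:back/v1/[-]
after 6 — propose(1,'y'): ·
after 7 — deliver 1→2: n2:back/v1/[y]
after 8 — deliver 2→1: ·
after 9 — deliver 1→0: n0:back/v1/[y]
after 10 — deliver 0→1: n1:prim/v1/[y]
after 11 — deliver 1→3: n3:back/v1/[y]
after 12 — deliver 3→1: ·
after 13 — deliver 1→4: n4:back/v1/[y]
after 14 — deliver 4→1: ·
after 15 — timeout(3): n3:back/v2/[y]
after 16 — deliver 4→0: ·
after 17 — deliver 3→0: n0:back/v2/[y]
after 18 — deliver 1→0: ·
after 19 — deliver 1→0: ·
after 20 — timeout(2): n2:prim/v2/[y]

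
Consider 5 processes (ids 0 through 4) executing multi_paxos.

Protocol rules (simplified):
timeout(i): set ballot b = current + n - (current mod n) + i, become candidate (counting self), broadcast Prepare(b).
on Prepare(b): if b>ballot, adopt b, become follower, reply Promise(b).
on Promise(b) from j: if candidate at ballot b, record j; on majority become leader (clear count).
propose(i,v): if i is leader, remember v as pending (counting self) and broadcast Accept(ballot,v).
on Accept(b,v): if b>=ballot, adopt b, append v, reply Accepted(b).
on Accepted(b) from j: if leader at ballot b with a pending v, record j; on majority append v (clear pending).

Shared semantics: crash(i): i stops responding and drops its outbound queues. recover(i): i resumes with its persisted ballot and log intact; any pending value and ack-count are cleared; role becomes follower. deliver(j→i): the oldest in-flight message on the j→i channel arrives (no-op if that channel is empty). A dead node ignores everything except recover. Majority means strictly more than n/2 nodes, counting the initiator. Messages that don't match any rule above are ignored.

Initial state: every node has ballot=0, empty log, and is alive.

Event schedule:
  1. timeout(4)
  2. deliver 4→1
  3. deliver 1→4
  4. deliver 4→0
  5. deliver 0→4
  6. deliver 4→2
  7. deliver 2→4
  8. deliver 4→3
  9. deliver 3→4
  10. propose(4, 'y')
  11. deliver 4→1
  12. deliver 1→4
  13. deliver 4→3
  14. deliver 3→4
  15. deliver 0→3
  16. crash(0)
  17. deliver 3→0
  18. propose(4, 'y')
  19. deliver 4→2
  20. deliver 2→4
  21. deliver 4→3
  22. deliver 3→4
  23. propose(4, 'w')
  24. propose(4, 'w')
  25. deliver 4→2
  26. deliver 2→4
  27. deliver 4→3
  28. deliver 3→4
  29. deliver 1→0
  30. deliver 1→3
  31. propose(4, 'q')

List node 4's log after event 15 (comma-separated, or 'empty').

y

step 1 timeout(4): 4={cand,b=9,log=-}
step 2 deliver 4→1: 1={foll,b=9,log=-}
step 3 deliver 1→4: —
step 4 deliver 4→0: 0={foll,b=9,log=-}
step 5 deliver 0→4: 4={lead,b=9,log=-}
step 6 deliver 4→2: 2={foll,b=9,log=-}
step 7 deliver 2→4: —
step 8 deliver 4→3: 3={foll,b=9,log=-}
step 9 deliver 3→4: —
step 10 propose(4,'y'): —
step 11 deliver 4→1: 1={foll,b=9,log=y}
step 12 deliver 1→4: —
step 13 deliver 4→3: 3={foll,b=9,log=y}
step 14 deliver 3→4: 4={lead,b=9,log=y}
step 15 deliver 0→3: —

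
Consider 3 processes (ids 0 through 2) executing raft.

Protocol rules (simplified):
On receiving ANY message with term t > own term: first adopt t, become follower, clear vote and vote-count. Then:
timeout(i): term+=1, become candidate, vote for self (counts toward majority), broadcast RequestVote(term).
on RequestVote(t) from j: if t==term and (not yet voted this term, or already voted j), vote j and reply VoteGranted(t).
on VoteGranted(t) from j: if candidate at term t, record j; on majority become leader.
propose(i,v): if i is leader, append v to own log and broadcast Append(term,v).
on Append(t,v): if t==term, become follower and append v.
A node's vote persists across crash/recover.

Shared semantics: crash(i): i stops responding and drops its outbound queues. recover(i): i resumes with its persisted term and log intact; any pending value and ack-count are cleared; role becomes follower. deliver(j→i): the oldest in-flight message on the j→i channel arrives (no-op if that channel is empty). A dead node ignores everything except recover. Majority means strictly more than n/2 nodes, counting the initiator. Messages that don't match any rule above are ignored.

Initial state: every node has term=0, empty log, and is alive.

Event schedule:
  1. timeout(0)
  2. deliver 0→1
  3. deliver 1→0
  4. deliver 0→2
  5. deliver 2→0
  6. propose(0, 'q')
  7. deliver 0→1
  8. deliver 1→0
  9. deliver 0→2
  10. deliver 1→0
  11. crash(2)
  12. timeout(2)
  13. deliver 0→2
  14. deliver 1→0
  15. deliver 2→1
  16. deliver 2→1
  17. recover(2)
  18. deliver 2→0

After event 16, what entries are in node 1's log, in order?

q

e1 timeout(0): 0[cand,t=1,-]
e2 deliver 0→1: 1[foll,t=1,-]
e3 deliver 1→0: 0[lead,t=1,-]
e4 deliver 0→2: 2[foll,t=1,-]
e5 deliver 2→0: ·
e6 propose(0,'q'): 0[lead,t=1,q]
e7 deliver 0→1: 1[foll,t=1,q]
e8 deliver 1→0: ·
e9 deliver 0→2: 2[foll,t=1,q]
e10 deliver 1→0: ·
e11 crash(2): 2[✗foll,t=1,q]
e12 timeout(2): ·
e13 deliver 0→2: ·
e14 deliver 1→0: ·
e15 deliver 2→1: ·
e16 deliver 2→1: ·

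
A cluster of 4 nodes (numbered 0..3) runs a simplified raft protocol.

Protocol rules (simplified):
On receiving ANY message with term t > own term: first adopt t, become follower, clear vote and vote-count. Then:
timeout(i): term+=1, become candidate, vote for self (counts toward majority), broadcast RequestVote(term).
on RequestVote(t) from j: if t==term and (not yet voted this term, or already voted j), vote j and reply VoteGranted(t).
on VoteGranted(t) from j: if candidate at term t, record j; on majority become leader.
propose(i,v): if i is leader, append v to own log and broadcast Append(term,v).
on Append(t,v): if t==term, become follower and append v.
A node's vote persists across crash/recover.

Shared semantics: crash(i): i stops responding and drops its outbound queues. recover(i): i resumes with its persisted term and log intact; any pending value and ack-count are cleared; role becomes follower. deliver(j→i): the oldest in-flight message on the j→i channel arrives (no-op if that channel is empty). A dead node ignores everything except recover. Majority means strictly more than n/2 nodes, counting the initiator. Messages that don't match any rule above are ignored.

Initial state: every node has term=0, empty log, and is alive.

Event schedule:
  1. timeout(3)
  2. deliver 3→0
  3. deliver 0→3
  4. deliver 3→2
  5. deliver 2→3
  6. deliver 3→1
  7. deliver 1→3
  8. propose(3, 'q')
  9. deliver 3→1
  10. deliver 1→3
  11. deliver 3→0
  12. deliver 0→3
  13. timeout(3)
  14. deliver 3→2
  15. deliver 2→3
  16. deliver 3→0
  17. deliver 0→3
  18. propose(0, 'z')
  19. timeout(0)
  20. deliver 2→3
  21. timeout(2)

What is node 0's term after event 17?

2

e1 timeout(3): 3[cand,t=1,-]
e2 deliver 3→0: 0[foll,t=1,-]
e3 deliver 0→3: ·
e4 deliver 3→2: 2[foll,t=1,-]
e5 deliver 2→3: 3[lead,t=1,-]
e6 deliver 3→1: 1[foll,t=1,-]
e7 deliver 1→3: ·
e8 propose(3,'q'): 3[lead,t=1,q]
e9 deliver 3→1: 1[foll,t=1,q]
e10 deliver 1→3: ·
e11 deliver 3→0: 0[foll,t=1,q]
e12 deliver 0→3: ·
e13 timeout(3): 3[cand,t=2,q]
e14 deliver 3→2: 2[foll,t=1,q]
e15 deliver 2→3: ·
e16 deliver 3→0: 0[foll,t=2,q]
e17 deliver 0→3: ·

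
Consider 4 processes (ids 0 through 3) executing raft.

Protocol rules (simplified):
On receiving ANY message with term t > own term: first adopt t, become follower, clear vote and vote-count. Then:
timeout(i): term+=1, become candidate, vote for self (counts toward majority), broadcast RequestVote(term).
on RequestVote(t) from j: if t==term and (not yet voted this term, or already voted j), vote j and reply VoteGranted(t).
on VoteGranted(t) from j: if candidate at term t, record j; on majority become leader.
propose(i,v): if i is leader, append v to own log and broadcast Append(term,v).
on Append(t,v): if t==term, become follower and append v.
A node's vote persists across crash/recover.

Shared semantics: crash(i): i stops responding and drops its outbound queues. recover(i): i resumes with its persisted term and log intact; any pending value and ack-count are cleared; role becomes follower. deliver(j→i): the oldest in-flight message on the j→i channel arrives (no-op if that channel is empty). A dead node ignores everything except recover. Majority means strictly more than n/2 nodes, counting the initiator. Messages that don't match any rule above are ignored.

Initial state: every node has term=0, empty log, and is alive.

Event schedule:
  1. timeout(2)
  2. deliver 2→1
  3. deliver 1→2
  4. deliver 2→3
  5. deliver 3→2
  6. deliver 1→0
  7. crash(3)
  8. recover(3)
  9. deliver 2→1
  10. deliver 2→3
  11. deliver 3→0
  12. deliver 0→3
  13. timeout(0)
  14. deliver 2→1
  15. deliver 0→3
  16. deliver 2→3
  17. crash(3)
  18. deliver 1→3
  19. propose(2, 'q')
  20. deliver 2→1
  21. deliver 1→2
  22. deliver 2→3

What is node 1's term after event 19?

1

after 1 — timeout(2): n2:cand/t1/[-]
after 2 — deliver 2→1: n1:foll/t1/[-]
after 3 — deliver 1→2: ·
after 4 — deliver 2→3: n3:foll/t1/[-]
after 5 — deliver 3→2: n2:lead/t1/[-]
after 6 — deliver 1→0: ·
after 7 — crash(3): n3:✗foll/t1/[-]
after 8 — recover(3): n3:foll/t1/[-]
after 9 — deliver 2→1: ·
after 10 — deliver 2→3: ·
after 11 — deliver 3→0: ·
after 12 — deliver 0→3: ·
after 13 — timeout(0): n0:cand/t1/[-]
after 14 — deliver 2→1: ·
after 15 — deliver 0→3: ·
after 16 — deliver 2→3: ·
after 17 — crash(3): n3:✗foll/t1/[-]
after 18 — deliver 1→3: ·
after 19 — propose(2,'q'): n2:lead/t1/[q]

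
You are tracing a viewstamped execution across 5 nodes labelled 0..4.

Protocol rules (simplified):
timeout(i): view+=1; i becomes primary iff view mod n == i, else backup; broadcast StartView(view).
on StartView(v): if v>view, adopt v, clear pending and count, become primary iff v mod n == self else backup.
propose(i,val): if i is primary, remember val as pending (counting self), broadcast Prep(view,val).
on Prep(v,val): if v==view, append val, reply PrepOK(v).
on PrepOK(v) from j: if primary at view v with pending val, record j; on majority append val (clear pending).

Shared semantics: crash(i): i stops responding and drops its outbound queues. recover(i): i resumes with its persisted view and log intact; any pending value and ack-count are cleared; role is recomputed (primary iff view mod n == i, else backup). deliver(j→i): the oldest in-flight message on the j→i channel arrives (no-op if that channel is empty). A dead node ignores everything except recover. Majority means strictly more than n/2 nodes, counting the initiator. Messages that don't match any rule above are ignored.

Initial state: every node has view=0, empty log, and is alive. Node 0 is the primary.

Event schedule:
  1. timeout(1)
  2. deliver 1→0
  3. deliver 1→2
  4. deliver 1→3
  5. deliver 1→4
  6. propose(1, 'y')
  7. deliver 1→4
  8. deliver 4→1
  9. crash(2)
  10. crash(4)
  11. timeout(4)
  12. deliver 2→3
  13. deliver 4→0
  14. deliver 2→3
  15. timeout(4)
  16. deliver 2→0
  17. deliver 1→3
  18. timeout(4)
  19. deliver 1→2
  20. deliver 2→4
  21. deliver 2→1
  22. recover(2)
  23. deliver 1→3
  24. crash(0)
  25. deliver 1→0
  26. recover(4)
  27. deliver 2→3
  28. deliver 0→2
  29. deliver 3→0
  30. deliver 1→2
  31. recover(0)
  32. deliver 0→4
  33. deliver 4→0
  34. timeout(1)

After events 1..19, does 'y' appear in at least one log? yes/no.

e1 timeout(1): 1[prim,v=1,-]
e2 deliver 1→0: 0[back,v=1,-]
e3 deliver 1→2: 2[back,v=1,-]
e4 deliver 1→3: 3[back,v=1,-]
e5 deliver 1→4: 4[back,v=1,-]
e6 propose(1,'y'): ·
e7 deliver 1→4: 4[back,v=1,y]
e8 deliver 4→1: ·
e9 crash(2): 2[✗back,v=1,-]
e10 crash(4): 4[✗back,v=1,y]
e11 timeout(4): ·
e12 deliver 2→3: ·
e13 deliver 4→0: ·
e14 deliver 2→3: ·
e15 timeout(4): ·
e16 deliver 2→0: ·
e17 deliver 1→3: 3[back,v=1,y]
e18 timeout(4): ·
e19 deliver 1→2: ·

yes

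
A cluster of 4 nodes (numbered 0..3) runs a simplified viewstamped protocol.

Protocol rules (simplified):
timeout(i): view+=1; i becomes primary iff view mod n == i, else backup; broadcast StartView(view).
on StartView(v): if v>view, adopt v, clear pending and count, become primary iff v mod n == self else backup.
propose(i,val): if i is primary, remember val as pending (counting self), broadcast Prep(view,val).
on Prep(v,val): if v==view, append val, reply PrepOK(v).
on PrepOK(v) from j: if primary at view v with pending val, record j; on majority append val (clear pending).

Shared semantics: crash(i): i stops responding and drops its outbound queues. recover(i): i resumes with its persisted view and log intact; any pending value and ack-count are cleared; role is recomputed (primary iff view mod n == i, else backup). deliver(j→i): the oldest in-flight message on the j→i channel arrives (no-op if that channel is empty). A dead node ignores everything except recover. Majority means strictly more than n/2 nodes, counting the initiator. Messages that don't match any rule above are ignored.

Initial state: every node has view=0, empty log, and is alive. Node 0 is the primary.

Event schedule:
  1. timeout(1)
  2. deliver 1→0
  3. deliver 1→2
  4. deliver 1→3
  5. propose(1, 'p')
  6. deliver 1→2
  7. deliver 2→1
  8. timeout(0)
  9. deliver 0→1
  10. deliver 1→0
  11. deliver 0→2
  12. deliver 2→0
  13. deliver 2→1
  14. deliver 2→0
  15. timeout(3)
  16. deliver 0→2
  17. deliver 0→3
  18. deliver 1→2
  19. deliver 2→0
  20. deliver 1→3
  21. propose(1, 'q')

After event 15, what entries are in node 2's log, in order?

step 1 timeout(1): 1={prim,v=1,log=-}
step 2 deliver 1→0: 0={back,v=1,log=-}
step 3 deliver 1→2: 2={back,v=1,log=-}
step 4 deliver 1→3: 3={back,v=1,log=-}
step 5 propose(1,'p'): —
step 6 deliver 1→2: 2={back,v=1,log=p}
step 7 deliver 2→1: —
step 8 timeout(0): 0={back,v=2,log=-}
step 9 deliver 0→1: 1={back,v=2,log=-}
step 10 deliver 1→0: —
step 11 deliver 0→2: 2={prim,v=2,log=p}
step 12 deliver 2→0: —
step 13 deliver 2→1: —
step 14 deliver 2→0: —
step 15 timeout(3): 3={back,v=2,log=-}

p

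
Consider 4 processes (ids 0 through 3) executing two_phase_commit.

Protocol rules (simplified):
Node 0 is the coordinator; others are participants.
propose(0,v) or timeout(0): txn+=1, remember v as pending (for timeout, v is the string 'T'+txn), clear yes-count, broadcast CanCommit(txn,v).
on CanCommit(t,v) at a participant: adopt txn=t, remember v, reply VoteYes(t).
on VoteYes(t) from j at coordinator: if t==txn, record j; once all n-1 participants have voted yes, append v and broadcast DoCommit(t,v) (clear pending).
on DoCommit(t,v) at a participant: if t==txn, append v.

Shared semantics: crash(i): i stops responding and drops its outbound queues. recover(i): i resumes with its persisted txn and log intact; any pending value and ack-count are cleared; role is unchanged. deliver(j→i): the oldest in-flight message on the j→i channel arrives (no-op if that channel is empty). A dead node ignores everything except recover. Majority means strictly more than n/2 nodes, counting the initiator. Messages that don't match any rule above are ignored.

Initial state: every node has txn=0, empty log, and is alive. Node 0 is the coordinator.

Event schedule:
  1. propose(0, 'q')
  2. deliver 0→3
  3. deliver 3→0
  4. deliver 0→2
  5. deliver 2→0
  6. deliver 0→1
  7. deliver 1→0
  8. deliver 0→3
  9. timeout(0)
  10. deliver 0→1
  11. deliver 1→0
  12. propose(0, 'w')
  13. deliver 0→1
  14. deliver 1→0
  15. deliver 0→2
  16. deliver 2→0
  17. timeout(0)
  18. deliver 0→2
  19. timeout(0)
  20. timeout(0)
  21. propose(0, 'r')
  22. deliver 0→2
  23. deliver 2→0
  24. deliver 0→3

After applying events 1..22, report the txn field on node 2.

1. propose(0,'q'):  <0:coor t1 ->
2. deliver 0→3:  <3:part t1 ->
3. deliver 3→0:  nop
4. deliver 0→2:  <2:part t1 ->
5. deliver 2→0:  nop
6. deliver 0→1:  <1:part t1 ->
7. deliver 1→0:  <0:coor t1 q>
8. deliver 0→3:  <3:part t1 q>
9. timeout(0):  <0:coor t2 q>
10. deliver 0→1:  <1:part t1 q>
11. deliver 1→0:  nop
12. propose(0,'w'):  <0:coor t3 q>
13. deliver 0→1:  <1:part t2 q>
14. deliver 1→0:  nop
15. deliver 0→2:  <2:part t1 q>
16. deliver 2→0:  nop
17. timeout(0):  <0:coor t4 q>
18. deliver 0→2:  <2:part t2 q>
19. timeout(0):  <0:coor t5 q>
20. timeout(0):  <0:coor t6 q>
21. propose(0,'r'):  <0:coor t7 q>
22. deliver 0→2:  <2:part t3 q>

3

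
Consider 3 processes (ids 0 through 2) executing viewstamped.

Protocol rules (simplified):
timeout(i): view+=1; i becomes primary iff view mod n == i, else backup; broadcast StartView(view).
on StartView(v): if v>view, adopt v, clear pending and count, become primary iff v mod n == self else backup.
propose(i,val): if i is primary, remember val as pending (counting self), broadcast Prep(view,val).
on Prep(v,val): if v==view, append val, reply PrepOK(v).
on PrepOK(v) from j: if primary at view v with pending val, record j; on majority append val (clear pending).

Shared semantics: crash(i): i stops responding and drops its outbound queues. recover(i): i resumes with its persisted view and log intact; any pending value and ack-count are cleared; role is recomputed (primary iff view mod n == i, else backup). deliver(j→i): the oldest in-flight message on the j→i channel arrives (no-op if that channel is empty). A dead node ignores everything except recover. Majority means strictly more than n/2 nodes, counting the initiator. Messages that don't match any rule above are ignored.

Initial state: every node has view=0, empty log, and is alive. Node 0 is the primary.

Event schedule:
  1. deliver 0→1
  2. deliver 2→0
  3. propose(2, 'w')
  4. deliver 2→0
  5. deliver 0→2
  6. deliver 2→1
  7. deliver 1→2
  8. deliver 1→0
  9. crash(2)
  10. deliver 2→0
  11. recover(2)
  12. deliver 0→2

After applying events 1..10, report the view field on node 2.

0

step 1 deliver 0→1: —
step 2 deliver 2→0: —
step 3 propose(2,'w'): —
step 4 deliver 2→0: —
step 5 deliver 0→2: —
step 6 deliver 2→1: —
step 7 deliver 1→2: —
step 8 deliver 1→0: —
step 9 crash(2): 2={✗back,v=0,log=-}
step 10 deliver 2→0: —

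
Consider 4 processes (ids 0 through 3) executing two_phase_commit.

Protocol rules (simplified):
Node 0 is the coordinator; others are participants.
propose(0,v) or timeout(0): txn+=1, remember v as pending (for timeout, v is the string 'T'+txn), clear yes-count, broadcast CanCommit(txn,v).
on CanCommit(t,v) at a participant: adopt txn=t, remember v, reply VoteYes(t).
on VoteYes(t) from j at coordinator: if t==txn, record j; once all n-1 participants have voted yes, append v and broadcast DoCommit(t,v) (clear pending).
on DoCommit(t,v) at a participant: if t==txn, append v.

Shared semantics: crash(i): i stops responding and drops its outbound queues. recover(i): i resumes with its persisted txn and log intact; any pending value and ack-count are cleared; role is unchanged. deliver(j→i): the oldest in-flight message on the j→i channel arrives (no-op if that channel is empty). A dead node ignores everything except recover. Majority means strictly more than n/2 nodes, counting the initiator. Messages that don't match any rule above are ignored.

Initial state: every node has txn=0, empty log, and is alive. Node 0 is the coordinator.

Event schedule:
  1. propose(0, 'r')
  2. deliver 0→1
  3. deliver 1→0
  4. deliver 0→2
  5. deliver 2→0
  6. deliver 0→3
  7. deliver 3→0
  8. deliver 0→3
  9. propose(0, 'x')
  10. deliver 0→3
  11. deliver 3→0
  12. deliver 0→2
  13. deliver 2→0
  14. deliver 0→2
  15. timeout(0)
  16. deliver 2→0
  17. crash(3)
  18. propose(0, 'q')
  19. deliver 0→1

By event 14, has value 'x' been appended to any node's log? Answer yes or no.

1. propose(0,'r'):  <0:coor t1 ->
2. deliver 0→1:  <1:part t1 ->
3. deliver 1→0:  nop
4. deliver 0→2:  <2:part t1 ->
5. deliver 2→0:  nop
6. deliver 0→3:  <3:part t1 ->
7. deliver 3→0:  <0:coor t1 r>
8. deliver 0→3:  <3:part t1 r>
9. propose(0,'x'):  <0:coor t2 r>
10. deliver 0→3:  <3:part t2 r>
11. deliver 3→0:  nop
12. deliver 0→2:  <2:part t1 r>
13. deliver 2→0:  nop
14. deliver 0→2:  <2:part t2 r>

no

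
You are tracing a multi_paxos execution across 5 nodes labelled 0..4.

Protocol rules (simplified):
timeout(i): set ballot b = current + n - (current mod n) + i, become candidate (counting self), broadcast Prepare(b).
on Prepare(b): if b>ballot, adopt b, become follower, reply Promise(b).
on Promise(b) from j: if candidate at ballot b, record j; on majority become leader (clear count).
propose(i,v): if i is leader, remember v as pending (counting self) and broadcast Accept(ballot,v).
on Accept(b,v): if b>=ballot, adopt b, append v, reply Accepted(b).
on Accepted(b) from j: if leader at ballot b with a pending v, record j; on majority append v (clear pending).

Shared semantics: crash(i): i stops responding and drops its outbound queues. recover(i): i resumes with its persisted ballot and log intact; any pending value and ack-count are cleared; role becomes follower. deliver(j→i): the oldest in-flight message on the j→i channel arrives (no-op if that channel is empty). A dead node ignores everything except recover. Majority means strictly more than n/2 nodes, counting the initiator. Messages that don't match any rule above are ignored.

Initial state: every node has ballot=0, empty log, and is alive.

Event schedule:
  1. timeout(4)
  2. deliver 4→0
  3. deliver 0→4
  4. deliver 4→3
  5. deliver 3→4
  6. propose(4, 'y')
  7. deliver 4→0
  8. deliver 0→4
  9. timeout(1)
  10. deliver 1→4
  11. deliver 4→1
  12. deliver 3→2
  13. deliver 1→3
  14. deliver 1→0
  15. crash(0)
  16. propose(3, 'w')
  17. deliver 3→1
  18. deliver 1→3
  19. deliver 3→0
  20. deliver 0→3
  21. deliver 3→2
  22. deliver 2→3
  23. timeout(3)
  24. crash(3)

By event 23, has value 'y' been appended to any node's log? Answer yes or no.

[1] timeout(4) → N4(cand b9 [-])
[2] deliver 4→0 → N0(foll b9 [-])
[3] deliver 0→4 → ∅
[4] deliver 4→3 → N3(foll b9 [-])
[5] deliver 3→4 → N4(lead b9 [-])
[6] propose(4,'y') → ∅
[7] deliver 4→0 → N0(foll b9 [y])
[8] deliver 0→4 → ∅
[9] timeout(1) → N1(cand b6 [-])
[10] deliver 1→4 → ∅
[11] deliver 4→1 → N1(foll b9 [-])
[12] deliver 3→2 → ∅
[13] deliver 1→3 → ∅
[14] deliver 1→0 → ∅
[15] crash(0) → N0(✗foll b9 [y])
[16] propose(3,'w') → ∅
[17] deliver 3→1 → ∅
[18] deliver 1→3 → ∅
[19] deliver 3→0 → ∅
[20] deliver 0→3 → ∅
[21] deliver 3→2 → ∅
[22] deliver 2→3 → ∅
[23] timeout(3) → N3(cand b13 [-])

yes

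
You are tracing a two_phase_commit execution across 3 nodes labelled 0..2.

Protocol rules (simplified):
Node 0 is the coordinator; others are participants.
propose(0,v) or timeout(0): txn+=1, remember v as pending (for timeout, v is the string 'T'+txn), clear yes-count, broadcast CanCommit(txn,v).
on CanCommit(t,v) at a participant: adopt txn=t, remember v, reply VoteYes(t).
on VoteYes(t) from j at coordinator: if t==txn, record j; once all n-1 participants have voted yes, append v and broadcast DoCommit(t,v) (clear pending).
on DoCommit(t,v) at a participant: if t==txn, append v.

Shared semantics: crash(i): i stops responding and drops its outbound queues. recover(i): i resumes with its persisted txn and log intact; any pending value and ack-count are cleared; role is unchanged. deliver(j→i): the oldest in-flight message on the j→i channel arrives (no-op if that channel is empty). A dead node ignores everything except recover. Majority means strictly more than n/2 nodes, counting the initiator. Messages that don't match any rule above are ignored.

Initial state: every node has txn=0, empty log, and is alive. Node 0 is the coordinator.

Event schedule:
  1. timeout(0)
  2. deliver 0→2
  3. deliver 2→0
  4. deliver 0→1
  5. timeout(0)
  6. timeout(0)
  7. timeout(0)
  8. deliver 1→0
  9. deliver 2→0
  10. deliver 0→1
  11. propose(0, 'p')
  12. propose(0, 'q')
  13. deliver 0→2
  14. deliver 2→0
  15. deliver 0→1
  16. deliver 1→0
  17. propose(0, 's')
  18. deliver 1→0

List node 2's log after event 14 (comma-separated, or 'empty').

empty

after 1 — timeout(0): n0:coor/t1/[-]
after 2 — deliver 0→2: n2:part/t1/[-]
after 3 — deliver 2→0: ·
after 4 — deliver 0→1: n1:part/t1/[-]
after 5 — timeout(0): n0:coor/t2/[-]
after 6 — timeout(0): n0:coor/t3/[-]
after 7 — timeout(0): n0:coor/t4/[-]
after 8 — deliver 1→0: ·
after 9 — deliver 2→0: ·
after 10 — deliver 0→1: n1:part/t2/[-]
after 11 — propose(0,'p'): n0:coor/t5/[-]
after 12 — propose(0,'q'): n0:coor/t6/[-]
after 13 — deliver 0→2: n2:part/t2/[-]
after 14 — deliver 2→0: ·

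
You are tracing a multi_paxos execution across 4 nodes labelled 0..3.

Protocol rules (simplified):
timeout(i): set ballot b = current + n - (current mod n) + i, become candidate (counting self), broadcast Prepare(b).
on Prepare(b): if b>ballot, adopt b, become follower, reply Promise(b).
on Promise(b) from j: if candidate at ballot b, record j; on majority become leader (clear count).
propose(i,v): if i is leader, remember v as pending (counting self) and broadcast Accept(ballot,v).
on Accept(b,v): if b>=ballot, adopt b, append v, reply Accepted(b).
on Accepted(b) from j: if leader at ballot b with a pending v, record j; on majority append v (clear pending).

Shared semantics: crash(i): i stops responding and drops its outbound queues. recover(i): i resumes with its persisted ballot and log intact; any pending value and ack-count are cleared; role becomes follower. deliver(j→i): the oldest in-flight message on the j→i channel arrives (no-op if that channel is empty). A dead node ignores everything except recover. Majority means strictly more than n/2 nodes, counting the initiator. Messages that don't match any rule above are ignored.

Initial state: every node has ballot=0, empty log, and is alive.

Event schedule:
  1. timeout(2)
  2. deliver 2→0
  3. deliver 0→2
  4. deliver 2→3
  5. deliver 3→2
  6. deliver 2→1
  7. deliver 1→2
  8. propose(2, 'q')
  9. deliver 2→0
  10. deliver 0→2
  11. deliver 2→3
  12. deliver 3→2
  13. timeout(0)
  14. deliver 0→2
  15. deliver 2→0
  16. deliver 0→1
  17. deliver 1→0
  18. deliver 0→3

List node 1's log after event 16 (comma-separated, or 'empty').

step 1 timeout(2): 2={cand,b=6,log=-}
step 2 deliver 2→0: 0={foll,b=6,log=-}
step 3 deliver 0→2: —
step 4 deliver 2→3: 3={foll,b=6,log=-}
step 5 deliver 3→2: 2={lead,b=6,log=-}
step 6 deliver 2→1: 1={foll,b=6,log=-}
step 7 deliver 1→2: —
step 8 propose(2,'q'): —
step 9 deliver 2→0: 0={foll,b=6,log=q}
step 10 deliver 0→2: —
step 11 deliver 2→3: 3={foll,b=6,log=q}
step 12 deliver 3→2: 2={lead,b=6,log=q}
step 13 timeout(0): 0={cand,b=8,log=q}
step 14 deliver 0→2: 2={foll,b=8,log=q}
step 15 deliver 2→0: —
step 16 deliver 0→1: 1={foll,b=8,log=-}

empty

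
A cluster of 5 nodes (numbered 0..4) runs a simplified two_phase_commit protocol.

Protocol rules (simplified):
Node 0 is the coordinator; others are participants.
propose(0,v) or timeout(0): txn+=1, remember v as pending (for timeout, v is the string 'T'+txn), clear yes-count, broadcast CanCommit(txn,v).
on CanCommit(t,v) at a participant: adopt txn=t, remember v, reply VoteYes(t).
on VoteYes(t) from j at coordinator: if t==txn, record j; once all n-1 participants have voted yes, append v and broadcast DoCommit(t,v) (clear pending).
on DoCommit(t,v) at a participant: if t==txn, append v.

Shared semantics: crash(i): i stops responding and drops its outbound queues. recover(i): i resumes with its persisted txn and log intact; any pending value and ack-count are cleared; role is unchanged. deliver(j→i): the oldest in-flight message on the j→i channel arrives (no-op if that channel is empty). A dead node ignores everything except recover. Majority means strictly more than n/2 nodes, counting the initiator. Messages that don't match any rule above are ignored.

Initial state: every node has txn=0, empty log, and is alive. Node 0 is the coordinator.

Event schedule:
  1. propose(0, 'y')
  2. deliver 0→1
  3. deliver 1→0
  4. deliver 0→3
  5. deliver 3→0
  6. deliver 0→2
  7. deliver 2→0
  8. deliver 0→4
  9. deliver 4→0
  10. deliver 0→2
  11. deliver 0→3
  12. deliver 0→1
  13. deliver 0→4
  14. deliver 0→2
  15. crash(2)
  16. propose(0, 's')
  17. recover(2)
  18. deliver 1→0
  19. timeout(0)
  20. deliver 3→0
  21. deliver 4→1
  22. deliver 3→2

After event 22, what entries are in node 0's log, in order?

y

[1] propose(0,'y') → N0(coor t1 [-])
[2] deliver 0→1 → N1(part t1 [-])
[3] deliver 1→0 → ∅
[4] deliver 0→3 → N3(part t1 [-])
[5] deliver 3→0 → ∅
[6] deliver 0→2 → N2(part t1 [-])
[7] deliver 2→0 → ∅
[8] deliver 0→4 → N4(part t1 [-])
[9] deliver 4→0 → N0(coor t1 [y])
[10] deliver 0→2 → N2(part t1 [y])
[11] deliver 0→3 → N3(part t1 [y])
[12] deliver 0→1 → N1(part t1 [y])
[13] deliver 0→4 → N4(part t1 [y])
[14] deliver 0→2 → ∅
[15] crash(2) → N2(✗part t1 [y])
[16] propose(0,'s') → N0(coor t2 [y])
[17] recover(2) → N2(part t1 [y])
[18] deliver 1→0 → ∅
[19] timeout(0) → N0(coor t3 [y])
[20] deliver 3→0 → ∅
[21] deliver 4→1 → ∅
[22] deliver 3→2 → ∅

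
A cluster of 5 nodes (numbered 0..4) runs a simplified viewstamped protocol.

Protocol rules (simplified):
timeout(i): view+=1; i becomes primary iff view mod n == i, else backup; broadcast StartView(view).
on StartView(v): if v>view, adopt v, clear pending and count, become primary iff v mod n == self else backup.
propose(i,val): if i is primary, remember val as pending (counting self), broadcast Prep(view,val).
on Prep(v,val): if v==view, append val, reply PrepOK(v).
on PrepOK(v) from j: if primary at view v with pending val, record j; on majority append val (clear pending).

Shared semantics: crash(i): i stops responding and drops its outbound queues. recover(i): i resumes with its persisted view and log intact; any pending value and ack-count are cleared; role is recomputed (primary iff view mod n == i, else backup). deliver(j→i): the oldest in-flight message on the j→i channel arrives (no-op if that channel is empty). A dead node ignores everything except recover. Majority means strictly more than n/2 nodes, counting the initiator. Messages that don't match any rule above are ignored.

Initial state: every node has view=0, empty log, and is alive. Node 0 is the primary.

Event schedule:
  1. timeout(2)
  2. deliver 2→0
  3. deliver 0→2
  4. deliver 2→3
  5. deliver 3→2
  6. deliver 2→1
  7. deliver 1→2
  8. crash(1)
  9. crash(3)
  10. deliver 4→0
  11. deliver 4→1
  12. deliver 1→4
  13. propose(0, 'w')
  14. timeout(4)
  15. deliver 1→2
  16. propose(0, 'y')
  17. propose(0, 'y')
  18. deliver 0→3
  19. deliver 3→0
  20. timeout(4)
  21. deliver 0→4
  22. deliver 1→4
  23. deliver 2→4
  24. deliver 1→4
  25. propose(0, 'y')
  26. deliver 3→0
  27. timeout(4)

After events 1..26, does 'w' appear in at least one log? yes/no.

no

step 1 timeout(2): 2={back,v=1,log=-}
step 2 deliver 2→0: 0={back,v=1,log=-}
step 3 deliver 0→2: —
step 4 deliver 2→3: 3={back,v=1,log=-}
step 5 deliver 3→2: —
step 6 deliver 2→1: 1={prim,v=1,log=-}
step 7 deliver 1→2: —
step 8 crash(1): 1={✗prim,v=1,log=-}
step 9 crash(3): 3={✗back,v=1,log=-}
step 10 deliver 4→0: —
step 11 deliver 4→1: —
step 12 deliver 1→4: —
step 13 propose(0,'w'): —
step 14 timeout(4): 4={back,v=1,log=-}
step 15 deliver 1→2: —
step 16 propose(0,'y'): —
step 17 propose(0,'y'): —
step 18 deliver 0→3: —
step 19 deliver 3→0: —
step 20 timeout(4): 4={back,v=2,log=-}
step 21 deliver 0→4: —
step 22 deliver 1→4: —
step 23 deliver 2→4: —
step 24 deliver 1→4: —
step 25 propose(0,'y'): —
step 26 deliver 3→0: —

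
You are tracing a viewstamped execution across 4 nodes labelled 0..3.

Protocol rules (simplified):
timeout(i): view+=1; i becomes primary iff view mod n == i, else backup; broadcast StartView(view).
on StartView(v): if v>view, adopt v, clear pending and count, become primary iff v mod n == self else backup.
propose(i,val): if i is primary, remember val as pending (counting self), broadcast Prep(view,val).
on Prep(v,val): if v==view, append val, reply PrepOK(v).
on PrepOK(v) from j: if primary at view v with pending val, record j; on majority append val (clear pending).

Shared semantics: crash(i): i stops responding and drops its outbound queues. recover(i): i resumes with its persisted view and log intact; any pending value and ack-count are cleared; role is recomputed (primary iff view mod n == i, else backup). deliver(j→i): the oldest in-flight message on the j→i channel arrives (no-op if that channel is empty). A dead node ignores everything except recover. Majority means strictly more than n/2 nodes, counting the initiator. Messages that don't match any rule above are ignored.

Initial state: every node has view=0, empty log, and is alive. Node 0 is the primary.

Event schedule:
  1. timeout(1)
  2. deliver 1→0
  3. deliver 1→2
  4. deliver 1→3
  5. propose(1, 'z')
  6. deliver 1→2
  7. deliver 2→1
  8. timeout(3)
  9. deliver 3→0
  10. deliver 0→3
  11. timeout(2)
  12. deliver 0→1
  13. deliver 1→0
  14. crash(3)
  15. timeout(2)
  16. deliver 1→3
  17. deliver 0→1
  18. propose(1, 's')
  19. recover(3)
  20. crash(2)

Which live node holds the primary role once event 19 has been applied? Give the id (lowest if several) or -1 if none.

after 1 — timeout(1): n1:prim/v1/[-]
after 2 — deliver 1→0: n0:back/v1/[-]
after 3 — deliver 1→2: n2:back/v1/[-]
after 4 — deliver 1→3: n3:back/v1/[-]
after 5 — propose(1,'z'): ·
after 6 — deliver 1→2: n2:back/v1/[z]
after 7 — deliver 2→1: ·
after 8 — timeout(3): n3:back/v2/[-]
after 9 — deliver 3→0: n0:back/v2/[-]
after 10 — deliver 0→3: ·
after 11 — timeout(2): n2:prim/v2/[z]
after 12 — deliver 0→1: ·
after 13 — deliver 1→0: ·
after 14 — crash(3): n3:✗back/v2/[-]
after 15 — timeout(2): n2:back/v3/[z]
after 16 — deliver 1→3: ·
after 17 — deliver 0→1: ·
after 18 — propose(1,'s'): ·
after 19 — recover(3): n3:back/v2/[-]

1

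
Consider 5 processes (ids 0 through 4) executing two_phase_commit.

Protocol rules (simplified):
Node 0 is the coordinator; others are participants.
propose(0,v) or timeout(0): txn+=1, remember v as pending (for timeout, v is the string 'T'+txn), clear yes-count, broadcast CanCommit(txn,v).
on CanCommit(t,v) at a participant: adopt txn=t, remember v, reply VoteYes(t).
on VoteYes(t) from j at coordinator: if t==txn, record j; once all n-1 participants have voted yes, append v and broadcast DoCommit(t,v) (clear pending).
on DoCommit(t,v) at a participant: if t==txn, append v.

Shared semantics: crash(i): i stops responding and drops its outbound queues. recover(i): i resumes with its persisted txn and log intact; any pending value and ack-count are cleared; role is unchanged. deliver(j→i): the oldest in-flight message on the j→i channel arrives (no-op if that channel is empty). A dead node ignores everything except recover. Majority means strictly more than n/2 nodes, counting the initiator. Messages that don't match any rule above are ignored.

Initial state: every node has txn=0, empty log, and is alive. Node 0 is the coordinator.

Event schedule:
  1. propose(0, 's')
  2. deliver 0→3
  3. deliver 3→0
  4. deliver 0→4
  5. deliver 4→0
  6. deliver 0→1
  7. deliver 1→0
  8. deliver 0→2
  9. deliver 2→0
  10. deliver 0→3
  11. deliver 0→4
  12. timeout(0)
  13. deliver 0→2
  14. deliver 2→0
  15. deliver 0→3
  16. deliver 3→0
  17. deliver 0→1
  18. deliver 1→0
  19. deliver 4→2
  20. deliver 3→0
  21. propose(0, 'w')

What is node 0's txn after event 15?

2

[1] propose(0,'s') → N0(coor t1 [-])
[2] deliver 0→3 → N3(part t1 [-])
[3] deliver 3→0 → ∅
[4] deliver 0→4 → N4(part t1 [-])
[5] deliver 4→0 → ∅
[6] deliver 0→1 → N1(part t1 [-])
[7] deliver 1→0 → ∅
[8] deliver 0→2 → N2(part t1 [-])
[9] deliver 2→0 → N0(coor t1 [s])
[10] deliver 0→3 → N3(part t1 [s])
[11] deliver 0→4 → N4(part t1 [s])
[12] timeout(0) → N0(coor t2 [s])
[13] deliver 0→2 → N2(part t1 [s])
[14] deliver 2→0 → ∅
[15] deliver 0→3 → N3(part t2 [s])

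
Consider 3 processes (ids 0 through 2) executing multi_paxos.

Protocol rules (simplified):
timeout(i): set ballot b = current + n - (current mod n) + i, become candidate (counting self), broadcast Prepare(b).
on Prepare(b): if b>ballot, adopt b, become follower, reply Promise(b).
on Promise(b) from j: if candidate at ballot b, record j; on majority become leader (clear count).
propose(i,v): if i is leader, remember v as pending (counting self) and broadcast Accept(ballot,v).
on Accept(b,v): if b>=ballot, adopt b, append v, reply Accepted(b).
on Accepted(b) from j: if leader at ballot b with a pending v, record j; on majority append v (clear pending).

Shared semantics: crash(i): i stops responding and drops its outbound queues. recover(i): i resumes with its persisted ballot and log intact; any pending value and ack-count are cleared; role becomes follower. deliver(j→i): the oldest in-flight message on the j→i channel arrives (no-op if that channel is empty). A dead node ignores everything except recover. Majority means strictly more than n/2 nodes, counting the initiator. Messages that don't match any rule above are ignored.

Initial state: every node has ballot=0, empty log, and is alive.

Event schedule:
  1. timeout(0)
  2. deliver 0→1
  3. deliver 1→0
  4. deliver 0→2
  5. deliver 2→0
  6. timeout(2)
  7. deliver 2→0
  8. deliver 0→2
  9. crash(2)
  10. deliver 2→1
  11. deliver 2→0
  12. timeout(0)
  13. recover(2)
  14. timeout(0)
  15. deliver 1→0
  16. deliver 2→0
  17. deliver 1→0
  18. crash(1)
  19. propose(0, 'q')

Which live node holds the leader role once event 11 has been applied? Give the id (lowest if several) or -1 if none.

-1

[1] timeout(0) → N0(cand b3 [-])
[2] deliver 0→1 → N1(foll b3 [-])
[3] deliver 1→0 → N0(lead b3 [-])
[4] deliver 0→2 → N2(foll b3 [-])
[5] deliver 2→0 → ∅
[6] timeout(2) → N2(cand b8 [-])
[7] deliver 2→0 → N0(foll b8 [-])
[8] deliver 0→2 → N2(lead b8 [-])
[9] crash(2) → N2(✗lead b8 [-])
[10] deliver 2→1 → ∅
[11] deliver 2→0 → ∅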